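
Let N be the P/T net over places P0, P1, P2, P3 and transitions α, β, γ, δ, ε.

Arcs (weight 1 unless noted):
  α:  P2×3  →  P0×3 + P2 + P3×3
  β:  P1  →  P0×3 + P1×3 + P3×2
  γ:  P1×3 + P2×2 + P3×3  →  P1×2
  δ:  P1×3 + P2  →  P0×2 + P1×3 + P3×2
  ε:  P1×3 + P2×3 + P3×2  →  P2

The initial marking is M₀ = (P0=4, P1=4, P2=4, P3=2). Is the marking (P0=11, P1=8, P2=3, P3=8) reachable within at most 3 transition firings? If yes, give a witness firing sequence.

NO — not reachable within 3 firings

depth 0: 1 marking
depth 1: 5 markings reached so far
depth 2: 15 markings reached so far
depth 3: 28 markings reached so far
target is not among the 28 markings reachable within 3 steps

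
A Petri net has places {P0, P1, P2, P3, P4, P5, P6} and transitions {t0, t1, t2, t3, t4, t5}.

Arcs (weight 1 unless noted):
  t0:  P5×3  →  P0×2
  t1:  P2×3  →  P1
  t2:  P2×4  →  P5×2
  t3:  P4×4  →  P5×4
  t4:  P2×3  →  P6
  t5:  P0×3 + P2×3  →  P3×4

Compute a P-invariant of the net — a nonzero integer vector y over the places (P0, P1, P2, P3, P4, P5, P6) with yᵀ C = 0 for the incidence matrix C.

Incidence matrix C (rows=places, cols=transitions):
       t0   t1   t2   t3   t4   t5
   P0   2    0    0    0    0   -3
   P1   0    1    0    0    0    0
   P2   0   -3   -4    0   -3   -3
   P3   0    0    0    0    0    4
   P4   0    0    0   -4    0    0
   P5  -3    0    2    4    0    0
   P6   0    0    0    0    1    0

Candidate y = [3, 3, 1, 3, 2, 2, 3]; check y·C column-wise:
  col t0: 3·2 + 3·0 + 1·0 + 3·0 + 2·0 + 2·-3 + 3·0 = 0
  col t1: 3·0 + 3·1 + 1·-3 + 3·0 + 2·0 + 2·0 + 3·0 = 0
  col t2: 3·0 + 3·0 + 1·-4 + 3·0 + 2·0 + 2·2 + 3·0 = 0
  col t3: 3·0 + 3·0 + 1·0 + 3·0 + 2·-4 + 2·4 + 3·0 = 0
  col t4: 3·0 + 3·0 + 1·-3 + 3·0 + 2·0 + 2·0 + 3·1 = 0
  col t5: 3·-3 + 3·0 + 1·-3 + 3·4 + 2·0 + 2·0 + 3·0 = 0

y = (P0:3, P1:3, P2:1, P3:3, P4:2, P5:2, P6:3)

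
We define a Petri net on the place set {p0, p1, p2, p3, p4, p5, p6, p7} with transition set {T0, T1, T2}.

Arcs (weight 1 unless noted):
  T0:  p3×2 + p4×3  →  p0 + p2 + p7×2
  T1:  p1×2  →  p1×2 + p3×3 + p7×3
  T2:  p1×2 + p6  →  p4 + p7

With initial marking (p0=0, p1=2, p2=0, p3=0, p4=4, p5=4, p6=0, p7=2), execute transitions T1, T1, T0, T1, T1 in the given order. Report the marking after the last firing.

step 1: fire T1:  (p0=0, p1=2, p2=0, p3=0, p4=4, p5=4, p6=0, p7=2) → (p0=0, p1=2, p2=0, p3=3, p4=4, p5=4, p6=0, p7=5)
step 2: fire T1:  (p0=0, p1=2, p2=0, p3=3, p4=4, p5=4, p6=0, p7=5) → (p0=0, p1=2, p2=0, p3=6, p4=4, p5=4, p6=0, p7=8)
step 3: fire T0:  (p0=0, p1=2, p2=0, p3=6, p4=4, p5=4, p6=0, p7=8) → (p0=1, p1=2, p2=1, p3=4, p4=1, p5=4, p6=0, p7=10)
step 4: fire T1:  (p0=1, p1=2, p2=1, p3=4, p4=1, p5=4, p6=0, p7=10) → (p0=1, p1=2, p2=1, p3=7, p4=1, p5=4, p6=0, p7=13)
step 5: fire T1:  (p0=1, p1=2, p2=1, p3=7, p4=1, p5=4, p6=0, p7=13) → (p0=1, p1=2, p2=1, p3=10, p4=1, p5=4, p6=0, p7=16)

(p0=1, p1=2, p2=1, p3=10, p4=1, p5=4, p6=0, p7=16)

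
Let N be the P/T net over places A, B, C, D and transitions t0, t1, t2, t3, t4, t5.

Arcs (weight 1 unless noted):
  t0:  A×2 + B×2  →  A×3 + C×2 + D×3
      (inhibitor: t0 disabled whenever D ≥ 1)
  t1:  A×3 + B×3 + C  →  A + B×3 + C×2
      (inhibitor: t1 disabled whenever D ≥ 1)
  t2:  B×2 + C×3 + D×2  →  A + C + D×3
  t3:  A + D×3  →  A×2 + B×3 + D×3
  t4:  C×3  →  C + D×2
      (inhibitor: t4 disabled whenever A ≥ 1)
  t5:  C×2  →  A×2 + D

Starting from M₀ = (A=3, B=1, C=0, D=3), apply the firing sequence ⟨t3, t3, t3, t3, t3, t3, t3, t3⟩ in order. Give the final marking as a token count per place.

(A=11, B=25, C=0, D=3)

step 1: fire t3:  (A=3, B=1, C=0, D=3) → (A=4, B=4, C=0, D=3)
step 2: fire t3:  (A=4, B=4, C=0, D=3) → (A=5, B=7, C=0, D=3)
step 3: fire t3:  (A=5, B=7, C=0, D=3) → (A=6, B=10, C=0, D=3)
step 4: fire t3:  (A=6, B=10, C=0, D=3) → (A=7, B=13, C=0, D=3)
step 5: fire t3:  (A=7, B=13, C=0, D=3) → (A=8, B=16, C=0, D=3)
step 6: fire t3:  (A=8, B=16, C=0, D=3) → (A=9, B=19, C=0, D=3)
step 7: fire t3:  (A=9, B=19, C=0, D=3) → (A=10, B=22, C=0, D=3)
step 8: fire t3:  (A=10, B=22, C=0, D=3) → (A=11, B=25, C=0, D=3)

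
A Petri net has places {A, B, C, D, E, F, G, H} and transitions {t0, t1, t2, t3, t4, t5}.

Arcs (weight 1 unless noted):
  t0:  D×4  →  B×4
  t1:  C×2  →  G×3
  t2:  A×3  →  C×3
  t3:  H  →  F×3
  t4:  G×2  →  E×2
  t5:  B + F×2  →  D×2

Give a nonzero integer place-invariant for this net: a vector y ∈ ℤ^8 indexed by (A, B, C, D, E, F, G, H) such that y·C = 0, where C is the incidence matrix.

Incidence matrix C (rows=places, cols=transitions):
       t0   t1   t2   t3   t4   t5
    A   0    0   -3    0    0    0
    B   4    0    0    0    0   -1
    C   0   -2    3    0    0    0
    D  -4    0    0    0    0    2
    E   0    0    0    0    2    0
    F   0    0    0    3    0   -2
    G   0    3    0    0   -2    0
    H   0    0    0   -1    0    0

Candidate y = [3, 0, 3, 0, 2, 0, 2, 0]; check y·C column-wise:
  col t0: 3·0 + 0·4 + 3·0 + 0·-4 + 2·0 + 2·0 = 0
  col t1: 3·0 + 3·-2 + 2·0 + 2·3 = 0
  col t2: 3·-3 + 3·3 + 2·0 + 2·0 = 0
  col t3: 3·0 + 3·0 + 2·0 + 0·3 + 2·0 + 0·-1 = 0
  col t4: 3·0 + 3·0 + 2·2 + 2·-2 = 0
  col t5: 3·0 + 0·-1 + 3·0 + 0·2 + 2·0 + 0·-2 + 2·0 = 0

y = (A:3, B:0, C:3, D:0, E:2, F:0, G:2, H:0)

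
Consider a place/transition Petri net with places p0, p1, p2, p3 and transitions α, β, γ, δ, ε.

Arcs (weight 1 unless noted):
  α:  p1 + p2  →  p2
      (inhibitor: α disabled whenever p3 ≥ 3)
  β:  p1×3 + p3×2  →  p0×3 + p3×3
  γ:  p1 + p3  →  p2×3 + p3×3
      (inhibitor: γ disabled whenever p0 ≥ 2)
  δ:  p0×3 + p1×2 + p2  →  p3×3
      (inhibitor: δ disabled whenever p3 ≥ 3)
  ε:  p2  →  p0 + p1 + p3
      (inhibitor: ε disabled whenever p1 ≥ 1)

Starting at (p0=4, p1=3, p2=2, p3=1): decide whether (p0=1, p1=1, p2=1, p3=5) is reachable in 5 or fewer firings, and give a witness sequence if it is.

NO — not reachable within 5 firings

depth 0: 1 marking
depth 1: 3 markings reached so far
depth 2: 6 markings reached so far
depth 3: 9 markings reached so far
depth 4: 10 markings reached so far
depth 5: 11 markings reached so far
target is not among the 11 markings reachable within 5 steps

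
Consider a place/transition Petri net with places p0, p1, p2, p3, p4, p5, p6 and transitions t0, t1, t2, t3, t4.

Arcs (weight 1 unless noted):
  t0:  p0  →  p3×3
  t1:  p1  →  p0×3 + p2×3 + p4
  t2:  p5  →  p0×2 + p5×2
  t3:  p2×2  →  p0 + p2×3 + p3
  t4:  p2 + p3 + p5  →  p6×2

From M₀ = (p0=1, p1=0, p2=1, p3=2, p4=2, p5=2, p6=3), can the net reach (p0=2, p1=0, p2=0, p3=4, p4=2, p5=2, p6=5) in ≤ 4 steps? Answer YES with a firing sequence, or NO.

step 1: fire t0:  (p0=1, p1=0, p2=1, p3=2, p4=2, p5=2, p6=3) → (p0=0, p1=0, p2=1, p3=5, p4=2, p5=2, p6=3)
step 2: fire t2:  (p0=0, p1=0, p2=1, p3=5, p4=2, p5=2, p6=3) → (p0=2, p1=0, p2=1, p3=5, p4=2, p5=3, p6=3)
step 3: fire t4:  (p0=2, p1=0, p2=1, p3=5, p4=2, p5=3, p6=3) → (p0=2, p1=0, p2=0, p3=4, p4=2, p5=2, p6=5)

YES — reachable via ⟨t0, t2, t4⟩ (3 firings)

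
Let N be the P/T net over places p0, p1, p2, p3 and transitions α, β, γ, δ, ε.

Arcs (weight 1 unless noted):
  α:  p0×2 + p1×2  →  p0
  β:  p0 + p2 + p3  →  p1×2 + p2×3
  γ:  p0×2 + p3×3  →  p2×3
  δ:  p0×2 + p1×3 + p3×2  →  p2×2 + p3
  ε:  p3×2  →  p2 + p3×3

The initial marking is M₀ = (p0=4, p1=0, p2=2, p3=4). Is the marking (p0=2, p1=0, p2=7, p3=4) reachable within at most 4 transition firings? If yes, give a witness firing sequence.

NO — not reachable within 4 firings

depth 0: 1 marking
depth 1: 4 markings reached so far
depth 2: 10 markings reached so far
depth 3: 20 markings reached so far
depth 4: 34 markings reached so far
target is not among the 34 markings reachable within 4 steps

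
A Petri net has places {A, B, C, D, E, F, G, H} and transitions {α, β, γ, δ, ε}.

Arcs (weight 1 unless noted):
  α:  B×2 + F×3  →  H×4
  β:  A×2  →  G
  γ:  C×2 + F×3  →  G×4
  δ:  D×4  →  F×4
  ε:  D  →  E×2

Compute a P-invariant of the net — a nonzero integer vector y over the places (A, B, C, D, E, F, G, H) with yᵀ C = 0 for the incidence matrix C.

Incidence matrix C (rows=places, cols=transitions):
        α    β    γ    δ    ε
    A   0   -2    0    0    0
    B  -2    0    0    0    0
    C   0    0   -2    0    0
    D   0    0    0   -4   -1
    E   0    0    0    0    2
    F  -3    0   -3    4    0
    G   0    1    4    0    0
    H   4    0    0    0    0

Candidate y = [0, 3, 3, -2, -1, -2, 0, 0]; check y·C column-wise:
  col α: 3·-2 + 3·0 + -2·0 + -1·0 + -2·-3 + 0·4 = 0
  col β: 0·-2 + 3·0 + 3·0 + -2·0 + -1·0 + -2·0 + 0·1 = 0
  col γ: 3·0 + 3·-2 + -2·0 + -1·0 + -2·-3 + 0·4 = 0
  col δ: 3·0 + 3·0 + -2·-4 + -1·0 + -2·4 = 0
  col ε: 3·0 + 3·0 + -2·-1 + -1·2 + -2·0 = 0

y = (A:0, B:3, C:3, D:-2, E:-1, F:-2, G:0, H:0)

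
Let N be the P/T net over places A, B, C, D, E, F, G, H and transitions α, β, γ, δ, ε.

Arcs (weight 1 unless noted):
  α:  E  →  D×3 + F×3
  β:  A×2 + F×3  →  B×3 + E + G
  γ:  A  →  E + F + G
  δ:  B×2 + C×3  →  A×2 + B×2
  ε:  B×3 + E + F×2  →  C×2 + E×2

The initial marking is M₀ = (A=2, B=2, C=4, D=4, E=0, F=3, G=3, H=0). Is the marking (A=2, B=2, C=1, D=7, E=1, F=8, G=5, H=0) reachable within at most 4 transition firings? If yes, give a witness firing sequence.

step 1: fire γ:  (A=2, B=2, C=4, D=4, E=0, F=3, G=3, H=0) → (A=1, B=2, C=4, D=4, E=1, F=4, G=4, H=0)
step 2: fire α:  (A=1, B=2, C=4, D=4, E=1, F=4, G=4, H=0) → (A=1, B=2, C=4, D=7, E=0, F=7, G=4, H=0)
step 3: fire γ:  (A=1, B=2, C=4, D=7, E=0, F=7, G=4, H=0) → (A=0, B=2, C=4, D=7, E=1, F=8, G=5, H=0)
step 4: fire δ:  (A=0, B=2, C=4, D=7, E=1, F=8, G=5, H=0) → (A=2, B=2, C=1, D=7, E=1, F=8, G=5, H=0)

YES — reachable via ⟨γ, α, γ, δ⟩ (4 firings)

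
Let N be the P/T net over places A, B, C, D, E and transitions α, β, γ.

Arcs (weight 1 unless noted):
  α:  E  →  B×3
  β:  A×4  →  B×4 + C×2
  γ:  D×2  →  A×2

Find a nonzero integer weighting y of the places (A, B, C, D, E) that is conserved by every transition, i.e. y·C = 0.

y = (A:1, B:0, C:2, D:1, E:0)

Incidence matrix C (rows=places, cols=transitions):
        α    β    γ
    A   0   -4    2
    B   3    4    0
    C   0    2    0
    D   0    0   -2
    E  -1    0    0

Candidate y = [1, 0, 2, 1, 0]; check y·C column-wise:
  col α: 1·0 + 0·3 + 2·0 + 1·0 + 0·-1 = 0
  col β: 1·-4 + 0·4 + 2·2 + 1·0 = 0
  col γ: 1·2 + 2·0 + 1·-2 = 0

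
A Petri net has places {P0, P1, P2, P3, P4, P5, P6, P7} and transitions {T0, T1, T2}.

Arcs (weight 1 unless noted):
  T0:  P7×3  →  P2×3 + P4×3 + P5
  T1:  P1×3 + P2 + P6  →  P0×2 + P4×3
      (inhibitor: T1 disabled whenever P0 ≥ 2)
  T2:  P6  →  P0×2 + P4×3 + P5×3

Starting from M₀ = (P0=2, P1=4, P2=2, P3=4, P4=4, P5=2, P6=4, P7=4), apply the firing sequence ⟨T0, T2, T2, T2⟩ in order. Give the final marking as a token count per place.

step 1: fire T0:  (P0=2, P1=4, P2=2, P3=4, P4=4, P5=2, P6=4, P7=4) → (P0=2, P1=4, P2=5, P3=4, P4=7, P5=3, P6=4, P7=1)
step 2: fire T2:  (P0=2, P1=4, P2=5, P3=4, P4=7, P5=3, P6=4, P7=1) → (P0=4, P1=4, P2=5, P3=4, P4=10, P5=6, P6=3, P7=1)
step 3: fire T2:  (P0=4, P1=4, P2=5, P3=4, P4=10, P5=6, P6=3, P7=1) → (P0=6, P1=4, P2=5, P3=4, P4=13, P5=9, P6=2, P7=1)
step 4: fire T2:  (P0=6, P1=4, P2=5, P3=4, P4=13, P5=9, P6=2, P7=1) → (P0=8, P1=4, P2=5, P3=4, P4=16, P5=12, P6=1, P7=1)

(P0=8, P1=4, P2=5, P3=4, P4=16, P5=12, P6=1, P7=1)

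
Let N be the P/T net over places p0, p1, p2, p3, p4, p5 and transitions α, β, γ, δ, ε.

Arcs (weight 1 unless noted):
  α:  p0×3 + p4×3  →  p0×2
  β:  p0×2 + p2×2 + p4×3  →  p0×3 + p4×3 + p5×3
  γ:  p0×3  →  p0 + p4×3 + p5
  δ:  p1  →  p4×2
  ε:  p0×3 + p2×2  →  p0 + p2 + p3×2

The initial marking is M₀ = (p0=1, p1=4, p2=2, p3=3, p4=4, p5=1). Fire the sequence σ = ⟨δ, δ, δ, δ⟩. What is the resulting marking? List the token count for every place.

step 1: fire δ:  (p0=1, p1=4, p2=2, p3=3, p4=4, p5=1) → (p0=1, p1=3, p2=2, p3=3, p4=6, p5=1)
step 2: fire δ:  (p0=1, p1=3, p2=2, p3=3, p4=6, p5=1) → (p0=1, p1=2, p2=2, p3=3, p4=8, p5=1)
step 3: fire δ:  (p0=1, p1=2, p2=2, p3=3, p4=8, p5=1) → (p0=1, p1=1, p2=2, p3=3, p4=10, p5=1)
step 4: fire δ:  (p0=1, p1=1, p2=2, p3=3, p4=10, p5=1) → (p0=1, p1=0, p2=2, p3=3, p4=12, p5=1)

(p0=1, p1=0, p2=2, p3=3, p4=12, p5=1)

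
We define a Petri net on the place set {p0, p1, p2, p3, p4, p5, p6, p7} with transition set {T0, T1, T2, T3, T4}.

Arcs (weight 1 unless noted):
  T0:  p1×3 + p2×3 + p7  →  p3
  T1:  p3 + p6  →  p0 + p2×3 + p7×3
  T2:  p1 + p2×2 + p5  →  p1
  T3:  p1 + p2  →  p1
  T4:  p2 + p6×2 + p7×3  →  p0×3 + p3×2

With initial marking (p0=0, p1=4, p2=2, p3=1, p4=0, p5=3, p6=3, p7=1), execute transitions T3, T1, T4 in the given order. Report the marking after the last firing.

(p0=4, p1=4, p2=3, p3=2, p4=0, p5=3, p6=0, p7=1)

step 1: fire T3:  (p0=0, p1=4, p2=2, p3=1, p4=0, p5=3, p6=3, p7=1) → (p0=0, p1=4, p2=1, p3=1, p4=0, p5=3, p6=3, p7=1)
step 2: fire T1:  (p0=0, p1=4, p2=1, p3=1, p4=0, p5=3, p6=3, p7=1) → (p0=1, p1=4, p2=4, p3=0, p4=0, p5=3, p6=2, p7=4)
step 3: fire T4:  (p0=1, p1=4, p2=4, p3=0, p4=0, p5=3, p6=2, p7=4) → (p0=4, p1=4, p2=3, p3=2, p4=0, p5=3, p6=0, p7=1)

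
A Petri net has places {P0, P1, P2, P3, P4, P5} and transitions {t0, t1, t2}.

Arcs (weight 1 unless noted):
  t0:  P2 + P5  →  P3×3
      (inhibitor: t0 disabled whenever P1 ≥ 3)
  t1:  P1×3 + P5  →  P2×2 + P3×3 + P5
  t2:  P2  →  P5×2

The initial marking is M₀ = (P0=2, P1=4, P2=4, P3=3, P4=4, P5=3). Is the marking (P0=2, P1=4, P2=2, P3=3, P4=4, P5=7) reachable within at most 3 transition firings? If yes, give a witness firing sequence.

step 1: fire t2:  (P0=2, P1=4, P2=4, P3=3, P4=4, P5=3) → (P0=2, P1=4, P2=3, P3=3, P4=4, P5=5)
step 2: fire t2:  (P0=2, P1=4, P2=3, P3=3, P4=4, P5=5) → (P0=2, P1=4, P2=2, P3=3, P4=4, P5=7)

YES — reachable via ⟨t2, t2⟩ (2 firings)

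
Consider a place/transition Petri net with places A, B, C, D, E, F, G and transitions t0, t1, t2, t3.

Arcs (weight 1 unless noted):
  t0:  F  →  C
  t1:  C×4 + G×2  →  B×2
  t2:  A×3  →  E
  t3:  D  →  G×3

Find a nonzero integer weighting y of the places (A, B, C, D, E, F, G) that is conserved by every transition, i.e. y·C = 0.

y = (A:1, B:0, C:0, D:0, E:3, F:0, G:0)

Incidence matrix C (rows=places, cols=transitions):
       t0   t1   t2   t3
    A   0    0   -3    0
    B   0    2    0    0
    C   1   -4    0    0
    D   0    0    0   -1
    E   0    0    1    0
    F  -1    0    0    0
    G   0   -2    0    3

Candidate y = [1, 0, 0, 0, 3, 0, 0]; check y·C column-wise:
  col t0: 1·0 + 0·1 + 3·0 + 0·-1 = 0
  col t1: 1·0 + 0·2 + 0·-4 + 3·0 + 0·-2 = 0
  col t2: 1·-3 + 3·1 = 0
  col t3: 1·0 + 0·-1 + 3·0 + 0·3 = 0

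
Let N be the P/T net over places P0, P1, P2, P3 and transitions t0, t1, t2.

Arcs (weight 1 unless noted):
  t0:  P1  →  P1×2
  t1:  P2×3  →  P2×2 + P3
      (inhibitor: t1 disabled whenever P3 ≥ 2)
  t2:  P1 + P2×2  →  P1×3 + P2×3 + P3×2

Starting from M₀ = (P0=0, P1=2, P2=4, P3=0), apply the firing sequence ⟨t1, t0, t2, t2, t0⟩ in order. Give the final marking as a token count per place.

(P0=0, P1=8, P2=5, P3=5)

step 1: fire t1:  (P0=0, P1=2, P2=4, P3=0) → (P0=0, P1=2, P2=3, P3=1)
step 2: fire t0:  (P0=0, P1=2, P2=3, P3=1) → (P0=0, P1=3, P2=3, P3=1)
step 3: fire t2:  (P0=0, P1=3, P2=3, P3=1) → (P0=0, P1=5, P2=4, P3=3)
step 4: fire t2:  (P0=0, P1=5, P2=4, P3=3) → (P0=0, P1=7, P2=5, P3=5)
step 5: fire t0:  (P0=0, P1=7, P2=5, P3=5) → (P0=0, P1=8, P2=5, P3=5)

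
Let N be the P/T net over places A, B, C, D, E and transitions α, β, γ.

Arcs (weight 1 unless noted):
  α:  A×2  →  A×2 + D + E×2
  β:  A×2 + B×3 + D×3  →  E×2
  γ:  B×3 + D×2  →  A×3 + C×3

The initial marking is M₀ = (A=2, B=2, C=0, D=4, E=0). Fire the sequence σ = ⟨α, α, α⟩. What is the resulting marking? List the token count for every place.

(A=2, B=2, C=0, D=7, E=6)

step 1: fire α:  (A=2, B=2, C=0, D=4, E=0) → (A=2, B=2, C=0, D=5, E=2)
step 2: fire α:  (A=2, B=2, C=0, D=5, E=2) → (A=2, B=2, C=0, D=6, E=4)
step 3: fire α:  (A=2, B=2, C=0, D=6, E=4) → (A=2, B=2, C=0, D=7, E=6)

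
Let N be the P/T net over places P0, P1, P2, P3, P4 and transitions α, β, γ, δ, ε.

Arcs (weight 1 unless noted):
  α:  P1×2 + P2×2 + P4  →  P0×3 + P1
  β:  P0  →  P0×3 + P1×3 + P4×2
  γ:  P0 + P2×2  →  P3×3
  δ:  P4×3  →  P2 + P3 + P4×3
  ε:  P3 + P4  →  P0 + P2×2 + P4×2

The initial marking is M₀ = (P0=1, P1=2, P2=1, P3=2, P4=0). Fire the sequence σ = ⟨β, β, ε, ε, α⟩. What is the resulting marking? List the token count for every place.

(P0=10, P1=7, P2=3, P3=0, P4=5)

step 1: fire β:  (P0=1, P1=2, P2=1, P3=2, P4=0) → (P0=3, P1=5, P2=1, P3=2, P4=2)
step 2: fire β:  (P0=3, P1=5, P2=1, P3=2, P4=2) → (P0=5, P1=8, P2=1, P3=2, P4=4)
step 3: fire ε:  (P0=5, P1=8, P2=1, P3=2, P4=4) → (P0=6, P1=8, P2=3, P3=1, P4=5)
step 4: fire ε:  (P0=6, P1=8, P2=3, P3=1, P4=5) → (P0=7, P1=8, P2=5, P3=0, P4=6)
step 5: fire α:  (P0=7, P1=8, P2=5, P3=0, P4=6) → (P0=10, P1=7, P2=3, P3=0, P4=5)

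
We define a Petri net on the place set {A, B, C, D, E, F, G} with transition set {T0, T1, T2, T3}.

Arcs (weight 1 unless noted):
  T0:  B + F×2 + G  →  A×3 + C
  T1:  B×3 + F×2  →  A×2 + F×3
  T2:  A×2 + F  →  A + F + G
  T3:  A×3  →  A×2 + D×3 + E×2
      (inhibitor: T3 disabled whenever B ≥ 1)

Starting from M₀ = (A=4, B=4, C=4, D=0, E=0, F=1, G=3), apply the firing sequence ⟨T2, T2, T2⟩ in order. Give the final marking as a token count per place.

(A=1, B=4, C=4, D=0, E=0, F=1, G=6)

step 1: fire T2:  (A=4, B=4, C=4, D=0, E=0, F=1, G=3) → (A=3, B=4, C=4, D=0, E=0, F=1, G=4)
step 2: fire T2:  (A=3, B=4, C=4, D=0, E=0, F=1, G=4) → (A=2, B=4, C=4, D=0, E=0, F=1, G=5)
step 3: fire T2:  (A=2, B=4, C=4, D=0, E=0, F=1, G=5) → (A=1, B=4, C=4, D=0, E=0, F=1, G=6)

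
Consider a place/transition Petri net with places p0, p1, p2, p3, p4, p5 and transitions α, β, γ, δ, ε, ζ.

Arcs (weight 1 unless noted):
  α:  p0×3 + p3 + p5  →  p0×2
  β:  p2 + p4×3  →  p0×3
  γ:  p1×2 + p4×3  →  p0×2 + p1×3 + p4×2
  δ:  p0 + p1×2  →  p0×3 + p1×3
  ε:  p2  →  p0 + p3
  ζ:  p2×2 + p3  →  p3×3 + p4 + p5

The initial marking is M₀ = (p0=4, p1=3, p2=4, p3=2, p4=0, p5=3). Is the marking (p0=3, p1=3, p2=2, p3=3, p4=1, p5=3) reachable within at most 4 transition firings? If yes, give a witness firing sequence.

YES — reachable via ⟨α, ζ⟩ (2 firings)

step 1: fire α:  (p0=4, p1=3, p2=4, p3=2, p4=0, p5=3) → (p0=3, p1=3, p2=4, p3=1, p4=0, p5=2)
step 2: fire ζ:  (p0=3, p1=3, p2=4, p3=1, p4=0, p5=2) → (p0=3, p1=3, p2=2, p3=3, p4=1, p5=3)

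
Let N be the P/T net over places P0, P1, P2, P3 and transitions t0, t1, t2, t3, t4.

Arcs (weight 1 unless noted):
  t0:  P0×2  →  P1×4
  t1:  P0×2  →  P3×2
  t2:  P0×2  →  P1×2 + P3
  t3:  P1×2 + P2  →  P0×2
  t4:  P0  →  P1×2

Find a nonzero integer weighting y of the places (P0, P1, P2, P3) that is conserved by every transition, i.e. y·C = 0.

y = (P0:2, P1:1, P2:2, P3:2)

Incidence matrix C (rows=places, cols=transitions):
       t0   t1   t2   t3   t4
   P0  -2   -2   -2    2   -1
   P1   4    0    2   -2    2
   P2   0    0    0   -1    0
   P3   0    2    1    0    0

Candidate y = [2, 1, 2, 2]; check y·C column-wise:
  col t0: 2·-2 + 1·4 + 2·0 + 2·0 = 0
  col t1: 2·-2 + 1·0 + 2·0 + 2·2 = 0
  col t2: 2·-2 + 1·2 + 2·0 + 2·1 = 0
  col t3: 2·2 + 1·-2 + 2·-1 + 2·0 = 0
  col t4: 2·-1 + 1·2 + 2·0 + 2·0 = 0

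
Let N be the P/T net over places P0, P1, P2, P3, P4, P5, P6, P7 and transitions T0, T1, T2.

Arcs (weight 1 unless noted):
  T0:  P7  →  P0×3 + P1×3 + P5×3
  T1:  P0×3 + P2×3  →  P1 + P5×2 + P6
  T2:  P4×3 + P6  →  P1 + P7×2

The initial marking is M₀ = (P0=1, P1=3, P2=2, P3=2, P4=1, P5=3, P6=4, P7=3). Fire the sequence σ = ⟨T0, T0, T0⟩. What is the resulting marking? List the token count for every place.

step 1: fire T0:  (P0=1, P1=3, P2=2, P3=2, P4=1, P5=3, P6=4, P7=3) → (P0=4, P1=6, P2=2, P3=2, P4=1, P5=6, P6=4, P7=2)
step 2: fire T0:  (P0=4, P1=6, P2=2, P3=2, P4=1, P5=6, P6=4, P7=2) → (P0=7, P1=9, P2=2, P3=2, P4=1, P5=9, P6=4, P7=1)
step 3: fire T0:  (P0=7, P1=9, P2=2, P3=2, P4=1, P5=9, P6=4, P7=1) → (P0=10, P1=12, P2=2, P3=2, P4=1, P5=12, P6=4, P7=0)

(P0=10, P1=12, P2=2, P3=2, P4=1, P5=12, P6=4, P7=0)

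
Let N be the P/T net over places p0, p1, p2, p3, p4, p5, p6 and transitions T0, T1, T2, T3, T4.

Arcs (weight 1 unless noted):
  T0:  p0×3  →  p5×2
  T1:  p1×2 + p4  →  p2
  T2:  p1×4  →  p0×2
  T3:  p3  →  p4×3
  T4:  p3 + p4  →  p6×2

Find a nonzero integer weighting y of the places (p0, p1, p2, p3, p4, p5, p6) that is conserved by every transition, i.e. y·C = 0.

y = (p0:2, p1:1, p2:2, p3:0, p4:0, p5:3, p6:0)

Incidence matrix C (rows=places, cols=transitions):
       T0   T1   T2   T3   T4
   p0  -3    0    2    0    0
   p1   0   -2   -4    0    0
   p2   0    1    0    0    0
   p3   0    0    0   -1   -1
   p4   0   -1    0    3   -1
   p5   2    0    0    0    0
   p6   0    0    0    0    2

Candidate y = [2, 1, 2, 0, 0, 3, 0]; check y·C column-wise:
  col T0: 2·-3 + 1·0 + 2·0 + 3·2 = 0
  col T1: 2·0 + 1·-2 + 2·1 + 0·-1 + 3·0 = 0
  col T2: 2·2 + 1·-4 + 2·0 + 3·0 = 0
  col T3: 2·0 + 1·0 + 2·0 + 0·-1 + 0·3 + 3·0 = 0
  col T4: 2·0 + 1·0 + 2·0 + 0·-1 + 0·-1 + 3·0 + 0·2 = 0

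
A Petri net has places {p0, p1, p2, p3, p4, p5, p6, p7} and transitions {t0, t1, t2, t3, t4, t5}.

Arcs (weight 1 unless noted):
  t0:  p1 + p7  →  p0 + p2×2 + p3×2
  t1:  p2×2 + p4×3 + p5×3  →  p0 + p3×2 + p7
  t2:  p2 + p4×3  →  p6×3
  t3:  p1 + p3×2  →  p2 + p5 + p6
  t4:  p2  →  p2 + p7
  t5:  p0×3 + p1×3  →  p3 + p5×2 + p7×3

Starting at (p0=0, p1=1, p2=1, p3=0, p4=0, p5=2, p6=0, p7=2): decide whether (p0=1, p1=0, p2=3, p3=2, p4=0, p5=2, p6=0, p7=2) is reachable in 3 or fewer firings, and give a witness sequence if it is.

YES — reachable via ⟨t0, t4⟩ (2 firings)

step 1: fire t0:  (p0=0, p1=1, p2=1, p3=0, p4=0, p5=2, p6=0, p7=2) → (p0=1, p1=0, p2=3, p3=2, p4=0, p5=2, p6=0, p7=1)
step 2: fire t4:  (p0=1, p1=0, p2=3, p3=2, p4=0, p5=2, p6=0, p7=1) → (p0=1, p1=0, p2=3, p3=2, p4=0, p5=2, p6=0, p7=2)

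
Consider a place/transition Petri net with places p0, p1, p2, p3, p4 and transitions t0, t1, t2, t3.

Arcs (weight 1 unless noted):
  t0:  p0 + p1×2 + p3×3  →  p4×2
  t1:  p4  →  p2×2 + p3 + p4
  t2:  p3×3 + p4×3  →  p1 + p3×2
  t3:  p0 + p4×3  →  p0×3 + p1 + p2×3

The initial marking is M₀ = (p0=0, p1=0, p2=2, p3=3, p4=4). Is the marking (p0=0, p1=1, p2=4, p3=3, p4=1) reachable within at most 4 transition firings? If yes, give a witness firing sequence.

step 1: fire t1:  (p0=0, p1=0, p2=2, p3=3, p4=4) → (p0=0, p1=0, p2=4, p3=4, p4=4)
step 2: fire t2:  (p0=0, p1=0, p2=4, p3=4, p4=4) → (p0=0, p1=1, p2=4, p3=3, p4=1)

YES — reachable via ⟨t1, t2⟩ (2 firings)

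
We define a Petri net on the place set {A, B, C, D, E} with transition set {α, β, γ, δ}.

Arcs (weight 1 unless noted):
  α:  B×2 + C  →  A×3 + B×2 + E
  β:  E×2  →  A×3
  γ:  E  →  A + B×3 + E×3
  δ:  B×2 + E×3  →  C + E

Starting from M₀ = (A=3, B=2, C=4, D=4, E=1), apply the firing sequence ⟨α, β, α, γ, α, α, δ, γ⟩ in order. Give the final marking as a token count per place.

(A=20, B=6, C=1, D=4, E=5)

step 1: fire α:  (A=3, B=2, C=4, D=4, E=1) → (A=6, B=2, C=3, D=4, E=2)
step 2: fire β:  (A=6, B=2, C=3, D=4, E=2) → (A=9, B=2, C=3, D=4, E=0)
step 3: fire α:  (A=9, B=2, C=3, D=4, E=0) → (A=12, B=2, C=2, D=4, E=1)
step 4: fire γ:  (A=12, B=2, C=2, D=4, E=1) → (A=13, B=5, C=2, D=4, E=3)
step 5: fire α:  (A=13, B=5, C=2, D=4, E=3) → (A=16, B=5, C=1, D=4, E=4)
step 6: fire α:  (A=16, B=5, C=1, D=4, E=4) → (A=19, B=5, C=0, D=4, E=5)
step 7: fire δ:  (A=19, B=5, C=0, D=4, E=5) → (A=19, B=3, C=1, D=4, E=3)
step 8: fire γ:  (A=19, B=3, C=1, D=4, E=3) → (A=20, B=6, C=1, D=4, E=5)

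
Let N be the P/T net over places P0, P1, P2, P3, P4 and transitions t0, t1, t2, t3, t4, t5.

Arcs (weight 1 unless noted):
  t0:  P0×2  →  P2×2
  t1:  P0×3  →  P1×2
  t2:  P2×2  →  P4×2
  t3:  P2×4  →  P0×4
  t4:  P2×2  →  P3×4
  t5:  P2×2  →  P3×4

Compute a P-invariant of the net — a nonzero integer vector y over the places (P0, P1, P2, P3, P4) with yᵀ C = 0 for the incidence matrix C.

y = (P0:2, P1:3, P2:2, P3:1, P4:2)

Incidence matrix C (rows=places, cols=transitions):
       t0   t1   t2   t3   t4   t5
   P0  -2   -3    0    4    0    0
   P1   0    2    0    0    0    0
   P2   2    0   -2   -4   -2   -2
   P3   0    0    0    0    4    4
   P4   0    0    2    0    0    0

Candidate y = [2, 3, 2, 1, 2]; check y·C column-wise:
  col t0: 2·-2 + 3·0 + 2·2 + 1·0 + 2·0 = 0
  col t1: 2·-3 + 3·2 + 2·0 + 1·0 + 2·0 = 0
  col t2: 2·0 + 3·0 + 2·-2 + 1·0 + 2·2 = 0
  col t3: 2·4 + 3·0 + 2·-4 + 1·0 + 2·0 = 0
  col t4: 2·0 + 3·0 + 2·-2 + 1·4 + 2·0 = 0
  col t5: 2·0 + 3·0 + 2·-2 + 1·4 + 2·0 = 0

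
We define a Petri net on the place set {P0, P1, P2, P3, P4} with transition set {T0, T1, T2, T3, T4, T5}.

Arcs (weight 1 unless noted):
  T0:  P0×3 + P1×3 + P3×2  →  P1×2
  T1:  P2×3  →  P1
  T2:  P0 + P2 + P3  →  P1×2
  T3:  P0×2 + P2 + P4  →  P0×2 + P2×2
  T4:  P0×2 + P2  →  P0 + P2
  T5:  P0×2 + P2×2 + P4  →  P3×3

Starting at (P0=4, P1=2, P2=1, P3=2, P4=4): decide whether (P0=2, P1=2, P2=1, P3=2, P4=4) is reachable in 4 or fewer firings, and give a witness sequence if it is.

step 1: fire T4:  (P0=4, P1=2, P2=1, P3=2, P4=4) → (P0=3, P1=2, P2=1, P3=2, P4=4)
step 2: fire T4:  (P0=3, P1=2, P2=1, P3=2, P4=4) → (P0=2, P1=2, P2=1, P3=2, P4=4)

YES — reachable via ⟨T4, T4⟩ (2 firings)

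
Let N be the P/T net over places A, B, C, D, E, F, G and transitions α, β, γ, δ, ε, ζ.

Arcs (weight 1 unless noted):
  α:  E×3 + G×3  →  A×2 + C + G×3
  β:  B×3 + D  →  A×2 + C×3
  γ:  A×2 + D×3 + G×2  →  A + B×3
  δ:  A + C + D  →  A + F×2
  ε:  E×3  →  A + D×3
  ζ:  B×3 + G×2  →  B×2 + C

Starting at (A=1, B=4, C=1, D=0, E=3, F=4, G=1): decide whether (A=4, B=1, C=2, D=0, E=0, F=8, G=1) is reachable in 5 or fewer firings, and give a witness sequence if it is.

YES — reachable via ⟨ε, β, δ, δ⟩ (4 firings)

step 1: fire ε:  (A=1, B=4, C=1, D=0, E=3, F=4, G=1) → (A=2, B=4, C=1, D=3, E=0, F=4, G=1)
step 2: fire β:  (A=2, B=4, C=1, D=3, E=0, F=4, G=1) → (A=4, B=1, C=4, D=2, E=0, F=4, G=1)
step 3: fire δ:  (A=4, B=1, C=4, D=2, E=0, F=4, G=1) → (A=4, B=1, C=3, D=1, E=0, F=6, G=1)
step 4: fire δ:  (A=4, B=1, C=3, D=1, E=0, F=6, G=1) → (A=4, B=1, C=2, D=0, E=0, F=8, G=1)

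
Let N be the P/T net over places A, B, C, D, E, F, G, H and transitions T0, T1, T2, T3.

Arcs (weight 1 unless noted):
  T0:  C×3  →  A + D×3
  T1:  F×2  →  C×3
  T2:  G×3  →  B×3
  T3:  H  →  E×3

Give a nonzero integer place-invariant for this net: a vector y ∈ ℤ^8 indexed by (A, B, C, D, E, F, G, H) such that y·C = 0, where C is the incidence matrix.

y = (A:3, B:0, C:0, D:-1, E:0, F:0, G:0, H:0)

Incidence matrix C (rows=places, cols=transitions):
       T0   T1   T2   T3
    A   1    0    0    0
    B   0    0    3    0
    C  -3    3    0    0
    D   3    0    0    0
    E   0    0    0    3
    F   0   -2    0    0
    G   0    0   -3    0
    H   0    0    0   -1

Candidate y = [3, 0, 0, -1, 0, 0, 0, 0]; check y·C column-wise:
  col T0: 3·1 + 0·-3 + -1·3 = 0
  col T1: 3·0 + 0·3 + -1·0 + 0·-2 = 0
  col T2: 3·0 + 0·3 + -1·0 + 0·-3 = 0
  col T3: 3·0 + -1·0 + 0·3 + 0·-1 = 0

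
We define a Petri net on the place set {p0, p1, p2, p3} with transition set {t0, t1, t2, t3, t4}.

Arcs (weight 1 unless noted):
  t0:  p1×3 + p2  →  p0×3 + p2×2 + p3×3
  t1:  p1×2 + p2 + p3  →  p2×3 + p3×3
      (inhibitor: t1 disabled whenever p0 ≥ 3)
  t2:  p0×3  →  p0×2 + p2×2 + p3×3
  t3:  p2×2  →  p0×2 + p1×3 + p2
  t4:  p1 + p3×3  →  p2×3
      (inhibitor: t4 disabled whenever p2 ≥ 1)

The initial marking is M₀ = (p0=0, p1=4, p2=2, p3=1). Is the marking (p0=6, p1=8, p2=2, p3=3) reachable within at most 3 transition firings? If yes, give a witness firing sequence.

depth 0: 1 marking
depth 1: 4 markings reached so far
depth 2: 8 markings reached so far
depth 3: 14 markings reached so far
target is not among the 14 markings reachable within 3 steps

NO — not reachable within 3 firings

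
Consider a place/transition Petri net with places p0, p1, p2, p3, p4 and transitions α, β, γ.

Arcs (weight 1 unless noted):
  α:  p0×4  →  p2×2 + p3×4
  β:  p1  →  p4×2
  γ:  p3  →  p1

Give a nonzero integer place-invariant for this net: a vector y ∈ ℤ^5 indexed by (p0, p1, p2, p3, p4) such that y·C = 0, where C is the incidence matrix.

y = (p0:1, p1:0, p2:2, p3:0, p4:0)

Incidence matrix C (rows=places, cols=transitions):
        α    β    γ
   p0  -4    0    0
   p1   0   -1    1
   p2   2    0    0
   p3   4    0   -1
   p4   0    2    0

Candidate y = [1, 0, 2, 0, 0]; check y·C column-wise:
  col α: 1·-4 + 2·2 + 0·4 = 0
  col β: 1·0 + 0·-1 + 2·0 + 0·2 = 0
  col γ: 1·0 + 0·1 + 2·0 + 0·-1 = 0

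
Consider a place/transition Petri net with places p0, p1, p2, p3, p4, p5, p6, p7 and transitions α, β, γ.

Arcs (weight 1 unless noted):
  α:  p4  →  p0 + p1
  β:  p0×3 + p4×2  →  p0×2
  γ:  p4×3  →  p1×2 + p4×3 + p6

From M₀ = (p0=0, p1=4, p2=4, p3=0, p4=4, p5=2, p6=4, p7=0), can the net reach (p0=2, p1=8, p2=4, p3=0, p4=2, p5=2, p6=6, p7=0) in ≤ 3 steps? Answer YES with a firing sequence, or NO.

NO — not reachable within 3 firings

depth 0: 1 marking
depth 1: 3 markings reached so far
depth 2: 6 markings reached so far
depth 3: 10 markings reached so far
target is not among the 10 markings reachable within 3 steps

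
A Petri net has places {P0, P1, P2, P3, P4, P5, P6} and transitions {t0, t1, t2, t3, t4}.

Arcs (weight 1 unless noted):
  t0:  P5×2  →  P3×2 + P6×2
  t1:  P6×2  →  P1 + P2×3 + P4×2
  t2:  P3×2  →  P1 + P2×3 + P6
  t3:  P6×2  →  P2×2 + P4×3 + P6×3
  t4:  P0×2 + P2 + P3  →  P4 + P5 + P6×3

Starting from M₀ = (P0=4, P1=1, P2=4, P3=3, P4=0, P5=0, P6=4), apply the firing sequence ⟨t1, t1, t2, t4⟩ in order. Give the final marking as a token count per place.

step 1: fire t1:  (P0=4, P1=1, P2=4, P3=3, P4=0, P5=0, P6=4) → (P0=4, P1=2, P2=7, P3=3, P4=2, P5=0, P6=2)
step 2: fire t1:  (P0=4, P1=2, P2=7, P3=3, P4=2, P5=0, P6=2) → (P0=4, P1=3, P2=10, P3=3, P4=4, P5=0, P6=0)
step 3: fire t2:  (P0=4, P1=3, P2=10, P3=3, P4=4, P5=0, P6=0) → (P0=4, P1=4, P2=13, P3=1, P4=4, P5=0, P6=1)
step 4: fire t4:  (P0=4, P1=4, P2=13, P3=1, P4=4, P5=0, P6=1) → (P0=2, P1=4, P2=12, P3=0, P4=5, P5=1, P6=4)

(P0=2, P1=4, P2=12, P3=0, P4=5, P5=1, P6=4)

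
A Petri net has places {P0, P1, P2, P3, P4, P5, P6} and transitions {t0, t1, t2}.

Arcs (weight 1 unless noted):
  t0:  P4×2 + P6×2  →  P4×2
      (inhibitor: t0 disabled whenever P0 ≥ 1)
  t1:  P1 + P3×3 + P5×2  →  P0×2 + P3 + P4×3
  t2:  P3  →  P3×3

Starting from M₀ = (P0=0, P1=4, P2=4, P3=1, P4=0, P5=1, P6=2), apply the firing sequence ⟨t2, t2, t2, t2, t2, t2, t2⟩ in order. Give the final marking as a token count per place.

(P0=0, P1=4, P2=4, P3=15, P4=0, P5=1, P6=2)

step 1: fire t2:  (P0=0, P1=4, P2=4, P3=1, P4=0, P5=1, P6=2) → (P0=0, P1=4, P2=4, P3=3, P4=0, P5=1, P6=2)
step 2: fire t2:  (P0=0, P1=4, P2=4, P3=3, P4=0, P5=1, P6=2) → (P0=0, P1=4, P2=4, P3=5, P4=0, P5=1, P6=2)
step 3: fire t2:  (P0=0, P1=4, P2=4, P3=5, P4=0, P5=1, P6=2) → (P0=0, P1=4, P2=4, P3=7, P4=0, P5=1, P6=2)
step 4: fire t2:  (P0=0, P1=4, P2=4, P3=7, P4=0, P5=1, P6=2) → (P0=0, P1=4, P2=4, P3=9, P4=0, P5=1, P6=2)
step 5: fire t2:  (P0=0, P1=4, P2=4, P3=9, P4=0, P5=1, P6=2) → (P0=0, P1=4, P2=4, P3=11, P4=0, P5=1, P6=2)
step 6: fire t2:  (P0=0, P1=4, P2=4, P3=11, P4=0, P5=1, P6=2) → (P0=0, P1=4, P2=4, P3=13, P4=0, P5=1, P6=2)
step 7: fire t2:  (P0=0, P1=4, P2=4, P3=13, P4=0, P5=1, P6=2) → (P0=0, P1=4, P2=4, P3=15, P4=0, P5=1, P6=2)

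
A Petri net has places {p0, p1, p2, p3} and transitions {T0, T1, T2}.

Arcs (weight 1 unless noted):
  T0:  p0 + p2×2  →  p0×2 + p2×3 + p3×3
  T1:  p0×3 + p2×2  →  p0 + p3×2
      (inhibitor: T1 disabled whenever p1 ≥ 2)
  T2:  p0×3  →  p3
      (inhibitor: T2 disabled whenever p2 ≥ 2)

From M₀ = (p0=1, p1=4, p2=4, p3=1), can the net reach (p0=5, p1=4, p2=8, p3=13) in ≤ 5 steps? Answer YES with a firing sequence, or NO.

YES — reachable via ⟨T0, T0, T0, T0⟩ (4 firings)

step 1: fire T0:  (p0=1, p1=4, p2=4, p3=1) → (p0=2, p1=4, p2=5, p3=4)
step 2: fire T0:  (p0=2, p1=4, p2=5, p3=4) → (p0=3, p1=4, p2=6, p3=7)
step 3: fire T0:  (p0=3, p1=4, p2=6, p3=7) → (p0=4, p1=4, p2=7, p3=10)
step 4: fire T0:  (p0=4, p1=4, p2=7, p3=10) → (p0=5, p1=4, p2=8, p3=13)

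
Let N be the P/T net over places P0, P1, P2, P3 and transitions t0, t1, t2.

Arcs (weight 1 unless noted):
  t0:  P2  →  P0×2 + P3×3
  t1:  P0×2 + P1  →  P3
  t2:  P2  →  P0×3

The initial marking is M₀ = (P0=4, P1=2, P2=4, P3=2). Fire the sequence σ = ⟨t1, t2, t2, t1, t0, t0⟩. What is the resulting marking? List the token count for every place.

step 1: fire t1:  (P0=4, P1=2, P2=4, P3=2) → (P0=2, P1=1, P2=4, P3=3)
step 2: fire t2:  (P0=2, P1=1, P2=4, P3=3) → (P0=5, P1=1, P2=3, P3=3)
step 3: fire t2:  (P0=5, P1=1, P2=3, P3=3) → (P0=8, P1=1, P2=2, P3=3)
step 4: fire t1:  (P0=8, P1=1, P2=2, P3=3) → (P0=6, P1=0, P2=2, P3=4)
step 5: fire t0:  (P0=6, P1=0, P2=2, P3=4) → (P0=8, P1=0, P2=1, P3=7)
step 6: fire t0:  (P0=8, P1=0, P2=1, P3=7) → (P0=10, P1=0, P2=0, P3=10)

(P0=10, P1=0, P2=0, P3=10)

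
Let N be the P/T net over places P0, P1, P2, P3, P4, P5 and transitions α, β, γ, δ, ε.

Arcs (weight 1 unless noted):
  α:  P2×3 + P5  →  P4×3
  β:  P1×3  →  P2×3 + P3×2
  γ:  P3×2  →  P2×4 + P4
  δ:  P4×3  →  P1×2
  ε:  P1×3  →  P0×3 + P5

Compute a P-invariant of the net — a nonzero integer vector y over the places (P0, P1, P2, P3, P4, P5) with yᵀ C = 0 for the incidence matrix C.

Incidence matrix C (rows=places, cols=transitions):
        α    β    γ    δ    ε
   P0   0    0    0    0    3
   P1   0   -3    0    2   -3
   P2  -3    3    4    0    0
   P3   0    2   -2    0    0
   P4   3    0    1   -3    0
   P5  -1    0    0    0    1

Candidate y = [2, 3, 1, 3, 2, 3]; check y·C column-wise:
  col α: 2·0 + 3·0 + 1·-3 + 3·0 + 2·3 + 3·-1 = 0
  col β: 2·0 + 3·-3 + 1·3 + 3·2 + 2·0 + 3·0 = 0
  col γ: 2·0 + 3·0 + 1·4 + 3·-2 + 2·1 + 3·0 = 0
  col δ: 2·0 + 3·2 + 1·0 + 3·0 + 2·-3 + 3·0 = 0
  col ε: 2·3 + 3·-3 + 1·0 + 3·0 + 2·0 + 3·1 = 0

y = (P0:2, P1:3, P2:1, P3:3, P4:2, P5:3)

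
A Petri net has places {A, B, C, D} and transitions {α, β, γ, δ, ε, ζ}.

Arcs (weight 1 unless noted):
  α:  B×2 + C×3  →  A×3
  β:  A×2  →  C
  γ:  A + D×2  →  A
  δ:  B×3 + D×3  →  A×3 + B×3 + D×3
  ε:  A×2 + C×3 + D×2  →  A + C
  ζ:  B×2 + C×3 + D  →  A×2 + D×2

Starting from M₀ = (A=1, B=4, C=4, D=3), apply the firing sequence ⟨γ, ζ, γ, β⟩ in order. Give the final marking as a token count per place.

step 1: fire γ:  (A=1, B=4, C=4, D=3) → (A=1, B=4, C=4, D=1)
step 2: fire ζ:  (A=1, B=4, C=4, D=1) → (A=3, B=2, C=1, D=2)
step 3: fire γ:  (A=3, B=2, C=1, D=2) → (A=3, B=2, C=1, D=0)
step 4: fire β:  (A=3, B=2, C=1, D=0) → (A=1, B=2, C=2, D=0)

(A=1, B=2, C=2, D=0)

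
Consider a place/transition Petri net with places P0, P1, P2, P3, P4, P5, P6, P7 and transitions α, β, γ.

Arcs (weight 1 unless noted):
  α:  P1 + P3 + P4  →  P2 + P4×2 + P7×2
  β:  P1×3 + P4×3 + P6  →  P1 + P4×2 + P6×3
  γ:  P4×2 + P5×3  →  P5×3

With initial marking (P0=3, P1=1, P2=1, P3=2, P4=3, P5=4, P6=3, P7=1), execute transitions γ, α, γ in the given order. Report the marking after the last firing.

step 1: fire γ:  (P0=3, P1=1, P2=1, P3=2, P4=3, P5=4, P6=3, P7=1) → (P0=3, P1=1, P2=1, P3=2, P4=1, P5=4, P6=3, P7=1)
step 2: fire α:  (P0=3, P1=1, P2=1, P3=2, P4=1, P5=4, P6=3, P7=1) → (P0=3, P1=0, P2=2, P3=1, P4=2, P5=4, P6=3, P7=3)
step 3: fire γ:  (P0=3, P1=0, P2=2, P3=1, P4=2, P5=4, P6=3, P7=3) → (P0=3, P1=0, P2=2, P3=1, P4=0, P5=4, P6=3, P7=3)

(P0=3, P1=0, P2=2, P3=1, P4=0, P5=4, P6=3, P7=3)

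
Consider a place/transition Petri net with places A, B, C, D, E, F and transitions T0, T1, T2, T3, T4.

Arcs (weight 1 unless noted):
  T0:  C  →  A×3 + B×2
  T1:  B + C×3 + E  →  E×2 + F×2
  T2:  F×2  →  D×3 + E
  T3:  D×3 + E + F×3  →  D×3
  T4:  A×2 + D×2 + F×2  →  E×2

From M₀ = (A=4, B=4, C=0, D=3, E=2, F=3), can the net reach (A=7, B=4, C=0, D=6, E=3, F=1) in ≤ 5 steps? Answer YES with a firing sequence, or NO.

depth 0: 1 marking
depth 1: 4 markings reached so far
depth 2: 4 markings reached so far
(frontier empty at depth 2; search complete)
target is not among the 4 markings reachable within 5 steps

NO — not reachable within 5 firings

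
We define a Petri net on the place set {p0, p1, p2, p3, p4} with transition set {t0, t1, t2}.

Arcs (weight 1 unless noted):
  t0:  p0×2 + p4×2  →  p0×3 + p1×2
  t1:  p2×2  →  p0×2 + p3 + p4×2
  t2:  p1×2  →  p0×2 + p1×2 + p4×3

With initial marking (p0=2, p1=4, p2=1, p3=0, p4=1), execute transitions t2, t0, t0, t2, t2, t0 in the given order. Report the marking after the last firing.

(p0=11, p1=10, p2=1, p3=0, p4=4)

step 1: fire t2:  (p0=2, p1=4, p2=1, p3=0, p4=1) → (p0=4, p1=4, p2=1, p3=0, p4=4)
step 2: fire t0:  (p0=4, p1=4, p2=1, p3=0, p4=4) → (p0=5, p1=6, p2=1, p3=0, p4=2)
step 3: fire t0:  (p0=5, p1=6, p2=1, p3=0, p4=2) → (p0=6, p1=8, p2=1, p3=0, p4=0)
step 4: fire t2:  (p0=6, p1=8, p2=1, p3=0, p4=0) → (p0=8, p1=8, p2=1, p3=0, p4=3)
step 5: fire t2:  (p0=8, p1=8, p2=1, p3=0, p4=3) → (p0=10, p1=8, p2=1, p3=0, p4=6)
step 6: fire t0:  (p0=10, p1=8, p2=1, p3=0, p4=6) → (p0=11, p1=10, p2=1, p3=0, p4=4)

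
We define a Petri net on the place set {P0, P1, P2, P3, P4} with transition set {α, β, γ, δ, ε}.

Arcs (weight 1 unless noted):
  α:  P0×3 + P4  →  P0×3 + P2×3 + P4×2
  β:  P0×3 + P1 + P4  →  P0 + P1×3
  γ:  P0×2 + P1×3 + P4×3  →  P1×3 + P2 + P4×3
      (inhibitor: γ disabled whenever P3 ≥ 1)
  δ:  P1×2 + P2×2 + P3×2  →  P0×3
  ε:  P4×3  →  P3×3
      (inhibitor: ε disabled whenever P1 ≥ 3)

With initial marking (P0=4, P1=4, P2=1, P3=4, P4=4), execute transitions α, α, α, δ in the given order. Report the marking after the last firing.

(P0=7, P1=2, P2=8, P3=2, P4=7)

step 1: fire α:  (P0=4, P1=4, P2=1, P3=4, P4=4) → (P0=4, P1=4, P2=4, P3=4, P4=5)
step 2: fire α:  (P0=4, P1=4, P2=4, P3=4, P4=5) → (P0=4, P1=4, P2=7, P3=4, P4=6)
step 3: fire α:  (P0=4, P1=4, P2=7, P3=4, P4=6) → (P0=4, P1=4, P2=10, P3=4, P4=7)
step 4: fire δ:  (P0=4, P1=4, P2=10, P3=4, P4=7) → (P0=7, P1=2, P2=8, P3=2, P4=7)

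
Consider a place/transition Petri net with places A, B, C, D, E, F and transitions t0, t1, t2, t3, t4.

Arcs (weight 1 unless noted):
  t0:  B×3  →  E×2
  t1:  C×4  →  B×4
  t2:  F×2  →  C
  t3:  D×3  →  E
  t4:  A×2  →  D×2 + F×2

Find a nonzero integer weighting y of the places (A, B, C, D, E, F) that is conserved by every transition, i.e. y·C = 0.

y = (A:2, B:2, C:2, D:1, E:3, F:1)

Incidence matrix C (rows=places, cols=transitions):
       t0   t1   t2   t3   t4
    A   0    0    0    0   -2
    B  -3    4    0    0    0
    C   0   -4    1    0    0
    D   0    0    0   -3    2
    E   2    0    0    1    0
    F   0    0   -2    0    2

Candidate y = [2, 2, 2, 1, 3, 1]; check y·C column-wise:
  col t0: 2·0 + 2·-3 + 2·0 + 1·0 + 3·2 + 1·0 = 0
  col t1: 2·0 + 2·4 + 2·-4 + 1·0 + 3·0 + 1·0 = 0
  col t2: 2·0 + 2·0 + 2·1 + 1·0 + 3·0 + 1·-2 = 0
  col t3: 2·0 + 2·0 + 2·0 + 1·-3 + 3·1 + 1·0 = 0
  col t4: 2·-2 + 2·0 + 2·0 + 1·2 + 3·0 + 1·2 = 0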